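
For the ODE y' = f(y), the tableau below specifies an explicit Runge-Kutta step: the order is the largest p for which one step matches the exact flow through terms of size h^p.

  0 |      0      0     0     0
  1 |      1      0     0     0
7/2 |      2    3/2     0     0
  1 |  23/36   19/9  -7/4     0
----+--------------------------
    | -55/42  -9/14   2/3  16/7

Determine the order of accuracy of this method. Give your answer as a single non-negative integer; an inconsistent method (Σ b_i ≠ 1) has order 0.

1

b = (-55/42, -9/14, 2/3, 16/7)
c = (0, 1, 7/2, 1)
Ac = (0, 0, 3/2, -289/72)
Σ b_i: (-55/42)·1 + (-9/14)·1 + 2/3·1 + 16/7·1 = 1 ✓
b·c: (-9/14)·1 + 2/3·7/2 + 16/7·1 = 167/42 ≠ 1/2 ⇒ order 1.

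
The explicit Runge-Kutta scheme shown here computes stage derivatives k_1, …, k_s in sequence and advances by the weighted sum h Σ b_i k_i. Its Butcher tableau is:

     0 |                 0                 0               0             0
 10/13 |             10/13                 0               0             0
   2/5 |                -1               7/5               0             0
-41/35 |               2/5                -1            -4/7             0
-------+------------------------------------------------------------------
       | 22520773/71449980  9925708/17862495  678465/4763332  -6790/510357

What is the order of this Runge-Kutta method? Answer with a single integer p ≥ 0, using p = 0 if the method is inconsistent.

b = (22520773/71449980, 9925708/17862495, 678465/4763332, -6790/510357)
c = (0, 10/13, 2/5, -41/35)
Ac = (0, 0, 14/13, -454/455)
Σ b_i: 22520773/71449980·1 + 9925708/17862495·1 + 678465/4763332·1 + (-6790/510357)·1 = 1 ✓
b·c: 9925708/17862495·10/13 + 678465/4763332·2/5 + (-6790/510357)·(-41/35) = 1/2 ✓
b·c²: 9925708/17862495·100/169 + 678465/4763332·4/25 + (-6790/510357)·1681/1225 = 1/3 ✓
b·Ac: 678465/4763332·14/13 + (-6790/510357)·(-454/455) = 1/6 ✓
b·c³: 9925708/17862495·1000/2197 + 678465/4763332·8/125 + (-6790/510357)·(-68921/42875) = 153568476/541829015 ≠ 1/4 ⇒ order 3.
b·(c∘Ac): 678465/4763332·28/65 + (-6790/510357)·18614/15925 = 10636649/232212435 ≠ 1/8
b·Ac²: 678465/4763332·140/169 + (-6790/510357)·(-20204/29575) = 4215727/33173205 ≠ 1/12
b·A²c: (-6790/510357)·(-8/13) = 54320/6634641 ≠ 1/24

3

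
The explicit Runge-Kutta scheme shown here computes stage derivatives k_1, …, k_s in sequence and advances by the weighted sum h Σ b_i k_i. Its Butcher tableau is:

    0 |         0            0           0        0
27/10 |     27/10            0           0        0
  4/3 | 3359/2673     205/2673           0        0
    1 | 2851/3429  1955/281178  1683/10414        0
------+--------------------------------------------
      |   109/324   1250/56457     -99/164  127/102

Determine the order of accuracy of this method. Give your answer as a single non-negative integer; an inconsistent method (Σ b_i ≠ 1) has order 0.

4

b = (109/324, 1250/56457, -99/164, 127/102)
c = (0, 27/10, 4/3, 1)
Ac = (0, 0, 41/198, 119/508)
Σ b_i: 109/324·1 + 1250/56457·1 + (-99/164)·1 + 127/102·1 = 1 ✓
b·c: 1250/56457·27/10 + (-99/164)·4/3 + 127/102·1 = 1/2 ✓
b·c²: 1250/56457·729/100 + (-99/164)·16/9 + 127/102·1 = 1/3 ✓
b·Ac: (-99/164)·41/198 + 127/102·119/508 = 1/6 ✓
b·c³: 1250/56457·19683/1000 + (-99/164)·64/27 + 127/102·1 = 1/4 ✓
b·(c∘Ac): (-99/164)·82/297 + 127/102·119/508 = 1/8 ✓
b·Ac²: (-99/164)·123/220 + 127/102·1717/5080 = 1/12 ✓
b·A²c: 127/102·17/508 = 1/24 ✓; 4 stages ⇒ order 4.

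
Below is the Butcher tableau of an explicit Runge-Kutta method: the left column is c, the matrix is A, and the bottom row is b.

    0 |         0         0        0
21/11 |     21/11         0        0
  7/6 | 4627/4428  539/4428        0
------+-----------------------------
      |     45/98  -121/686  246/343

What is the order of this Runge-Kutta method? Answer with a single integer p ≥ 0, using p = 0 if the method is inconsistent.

b = (45/98, -121/686, 246/343)
c = (0, 21/11, 7/6)
Ac = (0, 0, 343/1476)
Σ b_i: 45/98·1 + (-121/686)·1 + 246/343·1 = 1 ✓
b·c: (-121/686)·21/11 + 246/343·7/6 = 1/2 ✓
b·c²: (-121/686)·441/121 + 246/343·49/36 = 1/3 ✓
b·Ac: 246/343·343/1476 = 1/6 ✓; 3 stages ⇒ order 3.

3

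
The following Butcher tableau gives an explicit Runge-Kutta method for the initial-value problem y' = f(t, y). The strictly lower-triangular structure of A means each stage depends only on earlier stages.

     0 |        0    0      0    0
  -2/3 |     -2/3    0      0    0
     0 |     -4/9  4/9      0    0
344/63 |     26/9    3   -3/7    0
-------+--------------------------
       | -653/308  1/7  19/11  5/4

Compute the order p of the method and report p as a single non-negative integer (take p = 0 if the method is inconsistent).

1

b = (-653/308, 1/7, 19/11, 5/4)
c = (0, -2/3, 0, 344/63)
Ac = (0, 0, -8/27, -2)
Σ b_i: (-653/308)·1 + 1/7·1 + 19/11·1 + 5/4·1 = 1 ✓
b·c: 1/7·(-2/3) + 5/4·344/63 = 424/63 ≠ 1/2 ⇒ order 1.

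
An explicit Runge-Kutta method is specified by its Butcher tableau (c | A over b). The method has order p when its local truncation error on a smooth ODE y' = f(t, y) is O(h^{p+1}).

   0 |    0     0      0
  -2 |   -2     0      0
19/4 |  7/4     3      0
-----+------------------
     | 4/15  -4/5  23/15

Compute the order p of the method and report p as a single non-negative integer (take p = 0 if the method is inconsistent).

b = (4/15, -4/5, 23/15)
c = (0, -2, 19/4)
Ac = (0, 0, -6)
Σ b_i: 4/15·1 + (-4/5)·1 + 23/15·1 = 1 ✓
b·c: (-4/5)·(-2) + 23/15·19/4 = 533/60 ≠ 1/2 ⇒ order 1.

1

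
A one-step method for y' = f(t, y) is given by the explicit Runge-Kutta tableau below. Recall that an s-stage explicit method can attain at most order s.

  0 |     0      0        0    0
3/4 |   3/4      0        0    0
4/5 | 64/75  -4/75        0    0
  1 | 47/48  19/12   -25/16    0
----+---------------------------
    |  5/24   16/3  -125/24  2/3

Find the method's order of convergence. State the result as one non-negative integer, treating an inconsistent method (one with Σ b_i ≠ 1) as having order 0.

4

b = (5/24, 16/3, -125/24, 2/3)
c = (0, 3/4, 4/5, 1)
Ac = (0, 0, -1/25, -1/16)
Σ b_i: 5/24·1 + 16/3·1 + (-125/24)·1 + 2/3·1 = 1 ✓
b·c: 16/3·3/4 + (-125/24)·4/5 + 2/3·1 = 1/2 ✓
b·c²: 16/3·9/16 + (-125/24)·16/25 + 2/3·1 = 1/3 ✓
b·Ac: (-125/24)·(-1/25) + 2/3·(-1/16) = 1/6 ✓
b·c³: 16/3·27/64 + (-125/24)·64/125 + 2/3·1 = 1/4 ✓
b·(c∘Ac): (-125/24)·(-4/125) + 2/3·(-1/16) = 1/8 ✓
b·Ac²: (-125/24)·(-3/100) + 2/3·(-7/64) = 1/12 ✓
b·A²c: 2/3·1/16 = 1/24 ✓; 4 stages ⇒ order 4.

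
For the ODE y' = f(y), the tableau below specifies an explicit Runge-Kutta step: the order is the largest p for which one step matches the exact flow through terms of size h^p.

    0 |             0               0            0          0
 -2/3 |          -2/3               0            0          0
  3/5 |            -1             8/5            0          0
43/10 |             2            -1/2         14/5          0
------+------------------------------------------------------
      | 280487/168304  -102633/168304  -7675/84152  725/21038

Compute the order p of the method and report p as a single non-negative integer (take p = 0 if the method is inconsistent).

3

b = (280487/168304, -102633/168304, -7675/84152, 725/21038)
c = (0, -2/3, 3/5, 43/10)
Ac = (0, 0, -16/15, 151/75)
Σ b_i: 280487/168304·1 + (-102633/168304)·1 + (-7675/84152)·1 + 725/21038·1 = 1 ✓
b·c: (-102633/168304)·(-2/3) + (-7675/84152)·3/5 + 725/21038·43/10 = 1/2 ✓
b·c²: (-102633/168304)·4/9 + (-7675/84152)·9/25 + 725/21038·1849/100 = 1/3 ✓
b·Ac: (-7675/84152)·(-16/15) + 725/21038·151/75 = 1/6 ✓
b·c³: (-102633/168304)·(-8/27) + (-7675/84152)·27/125 + 725/21038·79507/1000 = 4394113/1514736 ≠ 1/4 ⇒ order 3.
b·(c∘Ac): (-7675/84152)·(-16/25) + 725/21038·6493/750 = 225137/631140 ≠ 1/8
b·Ac²: (-7675/84152)·32/45 + 725/21038·884/1125 = -17882/473355 ≠ 1/12
b·A²c: 725/21038·(-224/75) = -3248/31557 ≠ 1/24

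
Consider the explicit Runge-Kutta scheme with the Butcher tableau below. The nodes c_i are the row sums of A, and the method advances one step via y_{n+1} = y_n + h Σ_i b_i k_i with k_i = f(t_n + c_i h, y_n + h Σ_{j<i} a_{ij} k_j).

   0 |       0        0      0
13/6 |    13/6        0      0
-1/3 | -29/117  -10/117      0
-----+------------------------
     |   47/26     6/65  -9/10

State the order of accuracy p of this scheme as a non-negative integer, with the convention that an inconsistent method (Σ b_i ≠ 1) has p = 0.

3

b = (47/26, 6/65, -9/10)
c = (0, 13/6, -1/3)
Ac = (0, 0, -5/27)
Σ b_i: 47/26·1 + 6/65·1 + (-9/10)·1 = 1 ✓
b·c: 6/65·13/6 + (-9/10)·(-1/3) = 1/2 ✓
b·c²: 6/65·169/36 + (-9/10)·1/9 = 1/3 ✓
b·Ac: (-9/10)·(-5/27) = 1/6 ✓; 3 stages ⇒ order 3.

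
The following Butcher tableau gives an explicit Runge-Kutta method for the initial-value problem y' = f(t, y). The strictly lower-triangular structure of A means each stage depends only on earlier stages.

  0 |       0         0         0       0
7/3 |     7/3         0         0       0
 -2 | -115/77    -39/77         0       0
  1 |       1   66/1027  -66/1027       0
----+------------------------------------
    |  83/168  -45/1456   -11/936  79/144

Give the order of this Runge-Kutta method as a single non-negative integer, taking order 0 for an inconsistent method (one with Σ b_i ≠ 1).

b = (83/168, -45/1456, -11/936, 79/144)
c = (0, 7/3, -2, 1)
Ac = (0, 0, -13/11, 22/79)
Σ b_i: 83/168·1 + (-45/1456)·1 + (-11/936)·1 + 79/144·1 = 1 ✓
b·c: (-45/1456)·7/3 + (-11/936)·(-2) + 79/144·1 = 1/2 ✓
b·c²: (-45/1456)·49/9 + (-11/936)·4 + 79/144·1 = 1/3 ✓
b·Ac: (-11/936)·(-13/11) + 79/144·22/79 = 1/6 ✓
b·c³: (-45/1456)·343/27 + (-11/936)·(-8) + 79/144·1 = 1/4 ✓
b·(c∘Ac): (-11/936)·26/11 + 79/144·22/79 = 1/8 ✓
b·Ac²: (-11/936)·(-91/33) + 79/144·22/237 = 1/12 ✓
b·A²c: 79/144·6/79 = 1/24 ✓; 4 stages ⇒ order 4.

4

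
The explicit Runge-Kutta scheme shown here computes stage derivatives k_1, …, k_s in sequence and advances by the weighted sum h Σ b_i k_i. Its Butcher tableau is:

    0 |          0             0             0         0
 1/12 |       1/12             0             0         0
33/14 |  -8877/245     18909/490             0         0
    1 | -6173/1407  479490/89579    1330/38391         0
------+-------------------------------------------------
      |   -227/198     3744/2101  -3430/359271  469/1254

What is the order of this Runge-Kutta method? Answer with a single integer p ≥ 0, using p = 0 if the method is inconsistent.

b = (-227/198, 3744/2101, -3430/359271, 469/1254)
c = (0, 1/12, 33/14, 1)
Ac = (0, 0, 6303/1960, 495/938)
Σ b_i: (-227/198)·1 + 3744/2101·1 + (-3430/359271)·1 + 469/1254·1 = 1 ✓
b·c: 3744/2101·1/12 + (-3430/359271)·33/14 + 469/1254·1 = 1/2 ✓
b·c²: 3744/2101·1/144 + (-3430/359271)·1089/196 + 469/1254·1 = 1/3 ✓
b·Ac: (-3430/359271)·6303/1960 + 469/1254·495/938 = 1/6 ✓
b·c³: 3744/2101·1/1728 + (-3430/359271)·35937/2744 + 469/1254·1 = 1/4 ✓
b·(c∘Ac): (-3430/359271)·207999/27440 + 469/1254·495/938 = 1/8 ✓
b·Ac²: (-3430/359271)·2101/7840 + 469/1254·2585/11256 = 1/12 ✓
b·A²c: 469/1254·209/1876 = 1/24 ✓; 4 stages ⇒ order 4.

4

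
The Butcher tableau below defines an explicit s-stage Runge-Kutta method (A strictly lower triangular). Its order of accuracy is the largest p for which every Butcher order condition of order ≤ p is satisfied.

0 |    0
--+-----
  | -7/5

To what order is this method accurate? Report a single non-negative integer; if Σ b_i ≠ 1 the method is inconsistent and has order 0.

b = (-7/5)
c = (0)
Σ b_i: (-7/5)·1 = -7/5 ≠ 1 ⇒ order 0.

0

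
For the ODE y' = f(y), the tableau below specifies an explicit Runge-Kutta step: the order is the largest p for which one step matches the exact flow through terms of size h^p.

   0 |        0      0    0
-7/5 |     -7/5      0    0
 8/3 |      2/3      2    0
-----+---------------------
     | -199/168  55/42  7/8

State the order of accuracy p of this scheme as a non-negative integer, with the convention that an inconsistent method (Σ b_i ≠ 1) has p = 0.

b = (-199/168, 55/42, 7/8)
c = (0, -7/5, 8/3)
Ac = (0, 0, -14/5)
Σ b_i: (-199/168)·1 + 55/42·1 + 7/8·1 = 1 ✓
b·c: 55/42·(-7/5) + 7/8·8/3 = 1/2 ✓
b·c²: 55/42·49/25 + 7/8·64/9 = 791/90 ≠ 1/3 ⇒ order 2.
b·Ac: 7/8·(-14/5) = -49/20 ≠ 1/6

2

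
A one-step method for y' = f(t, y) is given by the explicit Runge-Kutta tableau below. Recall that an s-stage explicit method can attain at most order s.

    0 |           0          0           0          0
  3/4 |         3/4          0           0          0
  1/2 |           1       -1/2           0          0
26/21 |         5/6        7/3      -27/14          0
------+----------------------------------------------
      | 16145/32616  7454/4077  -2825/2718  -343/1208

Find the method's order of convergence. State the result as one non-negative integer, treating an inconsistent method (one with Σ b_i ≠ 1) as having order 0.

b = (16145/32616, 7454/4077, -2825/2718, -343/1208)
c = (0, 3/4, 1/2, 26/21)
Ac = (0, 0, -3/8, 11/14)
Σ b_i: 16145/32616·1 + 7454/4077·1 + (-2825/2718)·1 + (-343/1208)·1 = 1 ✓
b·c: 7454/4077·3/4 + (-2825/2718)·1/2 + (-343/1208)·26/21 = 1/2 ✓
b·c²: 7454/4077·9/16 + (-2825/2718)·1/4 + (-343/1208)·676/441 = 1/3 ✓
b·Ac: (-2825/2718)·(-3/8) + (-343/1208)·11/14 = 1/6 ✓
b·c³: 7454/4077·27/64 + (-2825/2718)·1/8 + (-343/1208)·17576/9261 = 13375/130464 ≠ 1/4 ⇒ order 3.
b·(c∘Ac): (-2825/2718)·(-3/16) + (-343/1208)·143/147 = -393/4832 ≠ 1/8
b·Ac²: (-2825/2718)·(-9/32) + (-343/1208)·93/112 = 1093/19328 ≠ 1/12
b·A²c: (-343/1208)·81/112 = -3969/19328 ≠ 1/24

3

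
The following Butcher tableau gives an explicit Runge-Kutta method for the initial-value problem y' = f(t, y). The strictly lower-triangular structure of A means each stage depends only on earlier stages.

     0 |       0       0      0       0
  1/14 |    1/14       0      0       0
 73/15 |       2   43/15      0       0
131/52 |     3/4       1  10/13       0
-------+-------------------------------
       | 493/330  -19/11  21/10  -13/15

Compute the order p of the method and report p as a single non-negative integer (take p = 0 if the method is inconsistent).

b = (493/330, -19/11, 21/10, -13/15)
c = (0, 1/14, 73/15, 131/52)
Ac = (0, 0, 43/210, 2083/546)
Σ b_i: 493/330·1 + (-19/11)·1 + 21/10·1 + (-13/15)·1 = 1 ✓
b·c: (-19/11)·1/14 + 21/10·73/15 + (-13/15)·131/52 = 182797/23100 ≠ 1/2 ⇒ order 1.

1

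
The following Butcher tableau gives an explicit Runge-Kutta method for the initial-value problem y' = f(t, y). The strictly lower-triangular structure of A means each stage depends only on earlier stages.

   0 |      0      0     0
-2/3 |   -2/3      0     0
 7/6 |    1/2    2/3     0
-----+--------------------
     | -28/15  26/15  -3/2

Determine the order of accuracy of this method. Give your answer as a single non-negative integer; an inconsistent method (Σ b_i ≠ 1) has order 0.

0

b = (-28/15, 26/15, -3/2)
c = (0, -2/3, 7/6)
Ac = (0, 0, -4/9)
Σ b_i: (-28/15)·1 + 26/15·1 + (-3/2)·1 = -49/30 ≠ 1 ⇒ order 0.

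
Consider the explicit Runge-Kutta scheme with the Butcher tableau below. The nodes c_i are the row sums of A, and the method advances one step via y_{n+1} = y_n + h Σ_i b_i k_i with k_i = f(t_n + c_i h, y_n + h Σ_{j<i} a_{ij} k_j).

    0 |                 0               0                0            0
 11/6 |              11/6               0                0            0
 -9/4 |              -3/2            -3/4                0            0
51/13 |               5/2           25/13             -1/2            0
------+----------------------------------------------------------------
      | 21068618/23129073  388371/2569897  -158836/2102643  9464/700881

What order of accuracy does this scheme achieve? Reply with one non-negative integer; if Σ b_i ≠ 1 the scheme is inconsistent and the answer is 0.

3

b = (21068618/23129073, 388371/2569897, -158836/2102643, 9464/700881)
c = (0, 11/6, -9/4, 51/13)
Ac = (0, 0, -11/8, 1451/312)
Σ b_i: 21068618/23129073·1 + 388371/2569897·1 + (-158836/2102643)·1 + 9464/700881·1 = 1 ✓
b·c: 388371/2569897·11/6 + (-158836/2102643)·(-9/4) + 9464/700881·51/13 = 1/2 ✓
b·c²: 388371/2569897·121/36 + (-158836/2102643)·81/16 + 9464/700881·2601/169 = 1/3 ✓
b·Ac: (-158836/2102643)·(-11/8) + 9464/700881·1451/312 = 1/6 ✓
b·c³: 388371/2569897·1331/216 + (-158836/2102643)·(-729/64) + 9464/700881·132651/2197 = 1140159803/437349744 ≠ 1/4 ⇒ order 3.
b·(c∘Ac): (-158836/2102643)·99/32 + 9464/700881·24667/1352 = 70955/5607048 ≠ 1/8
b·Ac²: (-158836/2102643)·(-121/48) + 9464/700881·14723/3744 = 1024097/4205286 ≠ 1/12
b·A²c: 9464/700881·11/16 = 13013/1401762 ≠ 1/24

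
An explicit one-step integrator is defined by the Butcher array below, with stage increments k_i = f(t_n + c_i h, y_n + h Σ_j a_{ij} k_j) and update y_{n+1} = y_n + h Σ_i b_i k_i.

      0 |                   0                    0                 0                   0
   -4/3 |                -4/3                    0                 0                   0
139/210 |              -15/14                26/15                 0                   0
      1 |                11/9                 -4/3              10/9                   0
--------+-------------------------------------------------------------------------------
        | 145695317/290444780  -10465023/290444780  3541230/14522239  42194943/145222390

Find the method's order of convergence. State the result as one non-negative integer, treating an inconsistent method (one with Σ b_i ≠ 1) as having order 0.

3

b = (145695317/290444780, -10465023/290444780, 3541230/14522239, 42194943/145222390)
c = (0, -4/3, 139/210, 1)
Ac = (0, 0, -104/45, 475/189)
Σ b_i: 145695317/290444780·1 + (-10465023/290444780)·1 + 3541230/14522239·1 + 42194943/145222390·1 = 1 ✓
b·c: (-10465023/290444780)·(-4/3) + 3541230/14522239·139/210 + 42194943/145222390·1 = 1/2 ✓
b·c²: (-10465023/290444780)·16/9 + 3541230/14522239·19321/44100 + 42194943/145222390·1 = 1/3 ✓
b·Ac: 3541230/14522239·(-104/45) + 42194943/145222390·475/189 = 1/6 ✓
b·c³: (-10465023/290444780)·(-64/27) + 3541230/14522239·2685619/9261000 + 42194943/145222390·1 = 40866354101/91490105700 ≠ 1/4 ⇒ order 3.
b·(c∘Ac): 3541230/14522239·(-7228/4725) + 42194943/145222390·475/189 = 51874041/145222390 ≠ 1/8
b·Ac²: 3541230/14522239·416/135 + 42194943/145222390·(-74759/39690) = 18676415801/91490105700 ≠ 1/12
b·A²c: 42194943/145222390·(-208/81) = -487586008/653500755 ≠ 1/24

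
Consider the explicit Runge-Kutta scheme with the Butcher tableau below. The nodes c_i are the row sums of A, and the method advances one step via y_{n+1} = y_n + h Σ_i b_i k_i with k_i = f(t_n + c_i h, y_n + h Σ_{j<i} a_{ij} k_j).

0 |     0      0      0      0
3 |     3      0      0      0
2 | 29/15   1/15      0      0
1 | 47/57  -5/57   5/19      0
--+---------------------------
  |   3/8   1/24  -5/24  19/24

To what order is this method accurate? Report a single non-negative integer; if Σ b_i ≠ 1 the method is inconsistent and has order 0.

b = (3/8, 1/24, -5/24, 19/24)
c = (0, 3, 2, 1)
Ac = (0, 0, 1/5, 5/19)
Σ b_i: 3/8·1 + 1/24·1 + (-5/24)·1 + 19/24·1 = 1 ✓
b·c: 1/24·3 + (-5/24)·2 + 19/24·1 = 1/2 ✓
b·c²: 1/24·9 + (-5/24)·4 + 19/24·1 = 1/3 ✓
b·Ac: (-5/24)·1/5 + 19/24·5/19 = 1/6 ✓
b·c³: 1/24·27 + (-5/24)·8 + 19/24·1 = 1/4 ✓
b·(c∘Ac): (-5/24)·2/5 + 19/24·5/19 = 1/8 ✓
b·Ac²: (-5/24)·3/5 + 19/24·5/19 = 1/12 ✓
b·A²c: 19/24·1/19 = 1/24 ✓; 4 stages ⇒ order 4.

4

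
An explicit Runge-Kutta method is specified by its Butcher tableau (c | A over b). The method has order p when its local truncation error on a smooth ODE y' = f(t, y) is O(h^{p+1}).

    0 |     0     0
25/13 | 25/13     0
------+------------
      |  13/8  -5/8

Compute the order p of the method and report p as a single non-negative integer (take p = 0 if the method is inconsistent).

1

b = (13/8, -5/8)
c = (0, 25/13)
Σ b_i: 13/8·1 + (-5/8)·1 = 1 ✓
b·c: (-5/8)·25/13 = -125/104 ≠ 1/2 ⇒ order 1.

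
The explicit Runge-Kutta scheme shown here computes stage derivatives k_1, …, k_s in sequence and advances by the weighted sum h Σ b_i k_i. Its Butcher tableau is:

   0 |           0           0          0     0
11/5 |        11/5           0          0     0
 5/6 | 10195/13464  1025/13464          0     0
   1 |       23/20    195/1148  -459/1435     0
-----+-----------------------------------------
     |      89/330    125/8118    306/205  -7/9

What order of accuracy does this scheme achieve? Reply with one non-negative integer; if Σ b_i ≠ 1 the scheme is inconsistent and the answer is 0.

b = (89/330, 125/8118, 306/205, -7/9)
c = (0, 11/5, 5/6, 1)
Ac = (0, 0, 205/1224, 3/28)
Σ b_i: 89/330·1 + 125/8118·1 + 306/205·1 + (-7/9)·1 = 1 ✓
b·c: 125/8118·11/5 + 306/205·5/6 + (-7/9)·1 = 1/2 ✓
b·c²: 125/8118·121/25 + 306/205·25/36 + (-7/9)·1 = 1/3 ✓
b·Ac: 306/205·205/1224 + (-7/9)·3/28 = 1/6 ✓
b·c³: 125/8118·1331/125 + 306/205·125/216 + (-7/9)·1 = 1/4 ✓
b·(c∘Ac): 306/205·1025/7344 + (-7/9)·3/28 = 1/8 ✓
b·Ac²: 306/205·451/1224 + (-7/9)·3/5 = 1/12 ✓
b·A²c: (-7/9)·(-3/56) = 1/24 ✓; 4 stages ⇒ order 4.

4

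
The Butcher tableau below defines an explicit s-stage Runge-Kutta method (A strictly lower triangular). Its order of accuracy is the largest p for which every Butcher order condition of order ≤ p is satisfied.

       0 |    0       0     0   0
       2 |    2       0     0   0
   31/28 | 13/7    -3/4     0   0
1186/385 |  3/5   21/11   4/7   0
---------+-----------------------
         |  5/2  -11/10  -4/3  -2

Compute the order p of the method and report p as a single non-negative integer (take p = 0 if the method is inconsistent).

0

b = (5/2, -11/10, -4/3, -2)
c = (0, 2, 31/28, 1186/385)
Ac = (0, 0, -3/2, 2399/539)
Σ b_i: 5/2·1 + (-11/10)·1 + (-4/3)·1 + (-2)·1 = -29/15 ≠ 1 ⇒ order 0.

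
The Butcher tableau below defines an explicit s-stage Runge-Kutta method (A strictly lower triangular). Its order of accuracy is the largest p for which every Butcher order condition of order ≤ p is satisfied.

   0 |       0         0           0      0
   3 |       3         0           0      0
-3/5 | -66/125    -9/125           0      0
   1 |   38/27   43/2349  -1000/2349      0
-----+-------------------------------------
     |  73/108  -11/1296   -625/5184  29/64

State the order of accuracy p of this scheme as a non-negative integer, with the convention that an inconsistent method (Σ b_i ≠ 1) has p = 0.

4

b = (73/108, -11/1296, -625/5184, 29/64)
c = (0, 3, -3/5, 1)
Ac = (0, 0, -27/125, 9/29)
Σ b_i: 73/108·1 + (-11/1296)·1 + (-625/5184)·1 + 29/64·1 = 1 ✓
b·c: (-11/1296)·3 + (-625/5184)·(-3/5) + 29/64·1 = 1/2 ✓
b·c²: (-11/1296)·9 + (-625/5184)·9/25 + 29/64·1 = 1/3 ✓
b·Ac: (-625/5184)·(-27/125) + 29/64·9/29 = 1/6 ✓
b·c³: (-11/1296)·27 + (-625/5184)·(-27/125) + 29/64·1 = 1/4 ✓
b·(c∘Ac): (-625/5184)·81/625 + 29/64·9/29 = 1/8 ✓
b·Ac²: (-625/5184)·(-81/125) + 29/64·1/87 = 1/12 ✓
b·A²c: 29/64·8/87 = 1/24 ✓; 4 stages ⇒ order 4.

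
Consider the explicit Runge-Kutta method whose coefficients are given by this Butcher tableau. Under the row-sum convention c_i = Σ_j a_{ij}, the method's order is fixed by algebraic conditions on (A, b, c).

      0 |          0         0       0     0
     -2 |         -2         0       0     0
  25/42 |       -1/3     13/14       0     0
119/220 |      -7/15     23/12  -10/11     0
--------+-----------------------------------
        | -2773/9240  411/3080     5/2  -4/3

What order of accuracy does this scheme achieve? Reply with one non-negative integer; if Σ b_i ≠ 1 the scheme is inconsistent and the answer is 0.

b = (-2773/9240, 411/3080, 5/2, -4/3)
c = (0, -2, 25/42, 119/220)
Ac = (0, 0, -13/7, -2021/462)
Σ b_i: (-2773/9240)·1 + 411/3080·1 + 5/2·1 + (-4/3)·1 = 1 ✓
b·c: 411/3080·(-2) + 5/2·25/42 + (-4/3)·119/220 = 1/2 ✓
b·c²: 411/3080·4 + 5/2·625/1764 + (-4/3)·14161/48400 = 10986251/10672200 ≠ 1/3 ⇒ order 2.
b·Ac: 5/2·(-13/7) + (-4/3)·(-2021/462) = 1649/1386 ≠ 1/6

2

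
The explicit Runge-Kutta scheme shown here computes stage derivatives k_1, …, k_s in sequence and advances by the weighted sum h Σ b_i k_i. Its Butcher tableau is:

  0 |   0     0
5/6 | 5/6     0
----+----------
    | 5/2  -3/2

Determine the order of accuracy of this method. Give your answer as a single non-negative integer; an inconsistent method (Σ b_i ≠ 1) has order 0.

b = (5/2, -3/2)
c = (0, 5/6)
Σ b_i: 5/2·1 + (-3/2)·1 = 1 ✓
b·c: (-3/2)·5/6 = -5/4 ≠ 1/2 ⇒ order 1.

1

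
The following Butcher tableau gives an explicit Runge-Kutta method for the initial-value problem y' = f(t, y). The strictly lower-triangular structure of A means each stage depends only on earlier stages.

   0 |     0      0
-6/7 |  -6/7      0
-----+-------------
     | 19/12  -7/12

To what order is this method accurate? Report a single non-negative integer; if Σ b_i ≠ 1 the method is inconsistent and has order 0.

b = (19/12, -7/12)
c = (0, -6/7)
Σ b_i: 19/12·1 + (-7/12)·1 = 1 ✓
b·c: (-7/12)·(-6/7) = 1/2 ✓; 2 stages ⇒ order 2.

2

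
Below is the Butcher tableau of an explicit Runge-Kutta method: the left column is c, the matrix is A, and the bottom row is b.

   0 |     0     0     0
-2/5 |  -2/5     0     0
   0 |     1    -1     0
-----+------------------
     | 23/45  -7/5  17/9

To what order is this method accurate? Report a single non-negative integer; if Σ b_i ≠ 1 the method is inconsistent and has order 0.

b = (23/45, -7/5, 17/9)
c = (0, -2/5, 0)
Ac = (0, 0, 2/5)
Σ b_i: 23/45·1 + (-7/5)·1 + 17/9·1 = 1 ✓
b·c: (-7/5)·(-2/5) = 14/25 ≠ 1/2 ⇒ order 1.

1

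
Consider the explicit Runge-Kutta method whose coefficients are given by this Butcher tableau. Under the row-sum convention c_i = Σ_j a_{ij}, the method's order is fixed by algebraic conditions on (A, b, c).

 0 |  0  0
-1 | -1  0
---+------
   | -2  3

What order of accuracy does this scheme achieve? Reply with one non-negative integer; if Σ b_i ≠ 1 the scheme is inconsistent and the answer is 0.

1

b = (-2, 3)
c = (0, -1)
Σ b_i: (-2)·1 + 3·1 = 1 ✓
b·c: 3·(-1) = -3 ≠ 1/2 ⇒ order 1.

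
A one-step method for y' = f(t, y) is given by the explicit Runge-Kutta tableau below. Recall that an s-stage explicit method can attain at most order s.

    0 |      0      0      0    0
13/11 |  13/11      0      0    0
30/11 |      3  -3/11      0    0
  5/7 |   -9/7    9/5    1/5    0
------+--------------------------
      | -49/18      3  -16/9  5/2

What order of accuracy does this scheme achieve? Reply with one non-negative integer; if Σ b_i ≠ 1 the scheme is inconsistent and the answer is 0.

b = (-49/18, 3, -16/9, 5/2)
c = (0, 13/11, 30/11, 5/7)
Ac = (0, 0, -39/121, 147/55)
Σ b_i: (-49/18)·1 + 3·1 + (-16/9)·1 + 5/2·1 = 1 ✓
b·c: 3·13/11 + (-16/9)·30/11 + 5/2·5/7 = 223/462 ≠ 1/2 ⇒ order 1.

1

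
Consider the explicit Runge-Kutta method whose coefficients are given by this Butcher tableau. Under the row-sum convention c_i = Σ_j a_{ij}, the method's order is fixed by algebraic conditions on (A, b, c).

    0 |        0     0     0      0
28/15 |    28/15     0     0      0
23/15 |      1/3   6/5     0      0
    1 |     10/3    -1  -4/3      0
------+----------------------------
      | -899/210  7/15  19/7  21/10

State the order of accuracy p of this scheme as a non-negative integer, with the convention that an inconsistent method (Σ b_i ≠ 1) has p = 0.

1

b = (-899/210, 7/15, 19/7, 21/10)
c = (0, 28/15, 23/15, 1)
Ac = (0, 0, 56/25, -176/45)
Σ b_i: (-899/210)·1 + 7/15·1 + 19/7·1 + 21/10·1 = 1 ✓
b·c: 7/15·28/15 + 19/7·23/15 + 21/10·1 = 22469/3150 ≠ 1/2 ⇒ order 1.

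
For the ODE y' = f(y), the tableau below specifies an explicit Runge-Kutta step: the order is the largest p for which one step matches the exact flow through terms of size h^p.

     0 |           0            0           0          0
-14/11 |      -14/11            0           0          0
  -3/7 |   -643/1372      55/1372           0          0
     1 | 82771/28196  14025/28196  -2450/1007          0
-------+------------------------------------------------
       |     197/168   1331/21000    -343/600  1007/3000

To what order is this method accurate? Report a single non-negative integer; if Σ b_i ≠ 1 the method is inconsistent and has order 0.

4

b = (197/168, 1331/21000, -343/600, 1007/3000)
c = (0, -14/11, -3/7, 1)
Ac = (0, 0, -5/98, 825/2014)
Σ b_i: 197/168·1 + 1331/21000·1 + (-343/600)·1 + 1007/3000·1 = 1 ✓
b·c: 1331/21000·(-14/11) + (-343/600)·(-3/7) + 1007/3000·1 = 1/2 ✓
b·c²: 1331/21000·196/121 + (-343/600)·9/49 + 1007/3000·1 = 1/3 ✓
b·Ac: (-343/600)·(-5/98) + 1007/3000·825/2014 = 1/6 ✓
b·c³: 1331/21000·(-2744/1331) + (-343/600)·(-27/343) + 1007/3000·1 = 1/4 ✓
b·(c∘Ac): (-343/600)·15/686 + 1007/3000·825/2014 = 1/8 ✓
b·Ac²: (-343/600)·5/77 + 1007/3000·75/209 = 1/12 ✓
b·A²c: 1007/3000·125/1007 = 1/24 ✓; 4 stages ⇒ order 4.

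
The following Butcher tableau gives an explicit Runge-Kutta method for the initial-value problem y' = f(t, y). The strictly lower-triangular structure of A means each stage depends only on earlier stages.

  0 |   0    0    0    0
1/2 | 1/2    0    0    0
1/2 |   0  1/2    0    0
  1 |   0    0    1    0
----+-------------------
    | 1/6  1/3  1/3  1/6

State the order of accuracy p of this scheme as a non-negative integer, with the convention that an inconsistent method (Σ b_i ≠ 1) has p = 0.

4

b = (1/6, 1/3, 1/3, 1/6)
c = (0, 1/2, 1/2, 1)
Ac = (0, 0, 1/4, 1/2)
Σ b_i: 1/6·1 + 1/3·1 + 1/3·1 + 1/6·1 = 1 ✓
b·c: 1/3·1/2 + 1/3·1/2 + 1/6·1 = 1/2 ✓
b·c²: 1/3·1/4 + 1/3·1/4 + 1/6·1 = 1/3 ✓
b·Ac: 1/3·1/4 + 1/6·1/2 = 1/6 ✓
b·c³: 1/3·1/8 + 1/3·1/8 + 1/6·1 = 1/4 ✓
b·(c∘Ac): 1/3·1/8 + 1/6·1/2 = 1/8 ✓
b·Ac²: 1/3·1/8 + 1/6·1/4 = 1/12 ✓
b·A²c: 1/6·1/4 = 1/24 ✓; 4 stages ⇒ order 4.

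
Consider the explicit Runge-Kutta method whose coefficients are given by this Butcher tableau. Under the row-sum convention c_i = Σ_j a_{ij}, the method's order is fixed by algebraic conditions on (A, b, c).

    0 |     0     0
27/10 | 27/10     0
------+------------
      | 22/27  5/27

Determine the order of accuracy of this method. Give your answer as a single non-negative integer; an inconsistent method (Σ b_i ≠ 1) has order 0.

2

b = (22/27, 5/27)
c = (0, 27/10)
Σ b_i: 22/27·1 + 5/27·1 = 1 ✓
b·c: 5/27·27/10 = 1/2 ✓; 2 stages ⇒ order 2.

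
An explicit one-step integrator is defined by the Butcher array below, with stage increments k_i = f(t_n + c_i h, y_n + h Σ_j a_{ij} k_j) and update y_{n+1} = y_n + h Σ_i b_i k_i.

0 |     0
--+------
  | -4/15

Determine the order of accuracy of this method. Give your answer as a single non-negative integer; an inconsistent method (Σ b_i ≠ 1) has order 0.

b = (-4/15)
c = (0)
Σ b_i: (-4/15)·1 = -4/15 ≠ 1 ⇒ order 0.

0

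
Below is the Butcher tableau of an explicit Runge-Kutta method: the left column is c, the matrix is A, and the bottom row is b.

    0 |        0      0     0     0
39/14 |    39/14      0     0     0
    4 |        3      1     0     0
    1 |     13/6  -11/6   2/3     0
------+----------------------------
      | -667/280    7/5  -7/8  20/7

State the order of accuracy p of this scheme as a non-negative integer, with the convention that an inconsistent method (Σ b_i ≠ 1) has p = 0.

1

b = (-667/280, 7/5, -7/8, 20/7)
c = (0, 39/14, 4, 1)
Ac = (0, 0, 39/14, -205/84)
Σ b_i: (-667/280)·1 + 7/5·1 + (-7/8)·1 + 20/7·1 = 1 ✓
b·c: 7/5·39/14 + (-7/8)·4 + 20/7·1 = 114/35 ≠ 1/2 ⇒ order 1.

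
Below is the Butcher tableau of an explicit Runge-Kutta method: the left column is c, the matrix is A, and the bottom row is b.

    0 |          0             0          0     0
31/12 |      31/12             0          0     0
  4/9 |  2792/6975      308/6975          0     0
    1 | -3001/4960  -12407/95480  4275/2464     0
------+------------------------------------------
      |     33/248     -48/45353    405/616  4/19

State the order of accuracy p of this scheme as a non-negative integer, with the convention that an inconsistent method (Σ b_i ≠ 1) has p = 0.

b = (33/248, -48/45353, 405/616, 4/19)
c = (0, 31/12, 4/9, 1)
Ac = (0, 0, 77/675, 209/480)
Σ b_i: 33/248·1 + (-48/45353)·1 + 405/616·1 + 4/19·1 = 1 ✓
b·c: (-48/45353)·31/12 + 405/616·4/9 + 4/19·1 = 1/2 ✓
b·c²: (-48/45353)·961/144 + 405/616·16/81 + 4/19·1 = 1/3 ✓
b·Ac: 405/616·77/675 + 4/19·209/480 = 1/6 ✓
b·c³: (-48/45353)·29791/1728 + 405/616·64/729 + 4/19·1 = 1/4 ✓
b·(c∘Ac): 405/616·308/6075 + 4/19·209/480 = 1/8 ✓
b·Ac²: 405/616·2387/8100 + 4/19·(-1007/1920) = 1/12 ✓
b·A²c: 4/19·19/96 = 1/24 ✓; 4 stages ⇒ order 4.

4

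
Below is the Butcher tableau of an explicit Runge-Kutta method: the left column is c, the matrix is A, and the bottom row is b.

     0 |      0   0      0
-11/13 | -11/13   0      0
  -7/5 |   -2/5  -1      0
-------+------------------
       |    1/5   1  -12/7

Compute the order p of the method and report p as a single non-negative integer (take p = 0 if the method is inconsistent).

b = (1/5, 1, -12/7)
c = (0, -11/13, -7/5)
Ac = (0, 0, 11/13)
Σ b_i: 1/5·1 + 1·1 + (-12/7)·1 = -18/35 ≠ 1 ⇒ order 0.

0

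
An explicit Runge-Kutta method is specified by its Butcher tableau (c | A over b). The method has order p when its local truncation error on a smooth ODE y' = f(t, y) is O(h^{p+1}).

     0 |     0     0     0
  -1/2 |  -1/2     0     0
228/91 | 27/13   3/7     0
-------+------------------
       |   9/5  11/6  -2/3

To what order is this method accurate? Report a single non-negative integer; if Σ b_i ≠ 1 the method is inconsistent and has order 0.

0

b = (9/5, 11/6, -2/3)
c = (0, -1/2, 228/91)
Ac = (0, 0, -3/14)
Σ b_i: 9/5·1 + 11/6·1 + (-2/3)·1 = 89/30 ≠ 1 ⇒ order 0.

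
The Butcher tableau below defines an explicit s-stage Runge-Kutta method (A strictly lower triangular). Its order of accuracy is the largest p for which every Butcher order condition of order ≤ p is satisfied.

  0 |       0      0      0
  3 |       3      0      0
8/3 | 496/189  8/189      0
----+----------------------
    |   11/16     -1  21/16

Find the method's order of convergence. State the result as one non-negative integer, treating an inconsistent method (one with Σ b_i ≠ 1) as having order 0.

3

b = (11/16, -1, 21/16)
c = (0, 3, 8/3)
Ac = (0, 0, 8/63)
Σ b_i: 11/16·1 + (-1)·1 + 21/16·1 = 1 ✓
b·c: (-1)·3 + 21/16·8/3 = 1/2 ✓
b·c²: (-1)·9 + 21/16·64/9 = 1/3 ✓
b·Ac: 21/16·8/63 = 1/6 ✓; 3 stages ⇒ order 3.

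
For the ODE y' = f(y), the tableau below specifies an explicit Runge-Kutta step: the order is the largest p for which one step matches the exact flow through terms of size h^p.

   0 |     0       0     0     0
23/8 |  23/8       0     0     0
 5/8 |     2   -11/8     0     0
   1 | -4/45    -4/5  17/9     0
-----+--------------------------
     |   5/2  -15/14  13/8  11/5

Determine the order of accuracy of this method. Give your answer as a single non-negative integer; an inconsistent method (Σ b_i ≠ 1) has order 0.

0

b = (5/2, -15/14, 13/8, 11/5)
c = (0, 23/8, 5/8, 1)
Ac = (0, 0, -253/64, -403/360)
Σ b_i: 5/2·1 + (-15/14)·1 + 13/8·1 + 11/5·1 = 1471/280 ≠ 1 ⇒ order 0.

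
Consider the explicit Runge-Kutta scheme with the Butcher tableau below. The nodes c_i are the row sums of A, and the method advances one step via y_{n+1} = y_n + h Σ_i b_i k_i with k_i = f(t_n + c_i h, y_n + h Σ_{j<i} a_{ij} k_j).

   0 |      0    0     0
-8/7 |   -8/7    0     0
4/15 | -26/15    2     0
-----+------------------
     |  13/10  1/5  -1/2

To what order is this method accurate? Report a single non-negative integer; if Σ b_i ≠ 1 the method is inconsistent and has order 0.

1

b = (13/10, 1/5, -1/2)
c = (0, -8/7, 4/15)
Ac = (0, 0, -16/7)
Σ b_i: 13/10·1 + 1/5·1 + (-1/2)·1 = 1 ✓
b·c: 1/5·(-8/7) + (-1/2)·4/15 = -38/105 ≠ 1/2 ⇒ order 1.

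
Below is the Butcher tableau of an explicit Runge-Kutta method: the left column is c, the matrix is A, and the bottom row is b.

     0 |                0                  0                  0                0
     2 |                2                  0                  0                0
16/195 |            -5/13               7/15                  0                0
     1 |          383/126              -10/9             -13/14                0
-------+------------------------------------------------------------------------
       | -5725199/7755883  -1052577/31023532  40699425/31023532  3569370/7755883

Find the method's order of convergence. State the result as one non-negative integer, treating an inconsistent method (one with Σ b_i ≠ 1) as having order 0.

3

b = (-5725199/7755883, -1052577/31023532, 40699425/31023532, 3569370/7755883)
c = (0, 2, 16/195, 1)
Ac = (0, 0, 14/15, -724/315)
Σ b_i: (-5725199/7755883)·1 + (-1052577/31023532)·1 + 40699425/31023532·1 + 3569370/7755883·1 = 1 ✓
b·c: (-1052577/31023532)·2 + 40699425/31023532·16/195 + 3569370/7755883·1 = 1/2 ✓
b·c²: (-1052577/31023532)·4 + 40699425/31023532·256/38025 + 3569370/7755883·1 = 1/3 ✓
b·Ac: 40699425/31023532·14/15 + 3569370/7755883·(-724/315) = 1/6 ✓
b·c³: (-1052577/31023532)·8 + 40699425/31023532·4096/7414875 + 3569370/7755883·1 = 66142648/349014735 ≠ 1/4 ⇒ order 3.
b·(c∘Ac): 40699425/31023532·224/2925 + 3569370/7755883·(-724/315) = -22274048/23267649 ≠ 1/8
b·Ac²: 40699425/31023532·28/15 + 3569370/7755883·(-30376/6825) = 201947481/504132395 ≠ 1/12
b·A²c: 3569370/7755883·(-13/15) = -3093454/7755883 ≠ 1/24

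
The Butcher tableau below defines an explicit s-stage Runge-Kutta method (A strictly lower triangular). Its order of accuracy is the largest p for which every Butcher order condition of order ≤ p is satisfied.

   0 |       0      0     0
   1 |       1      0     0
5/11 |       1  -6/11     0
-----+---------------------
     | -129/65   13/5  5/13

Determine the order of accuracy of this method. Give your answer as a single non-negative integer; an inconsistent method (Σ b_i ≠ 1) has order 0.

b = (-129/65, 13/5, 5/13)
c = (0, 1, 5/11)
Ac = (0, 0, -6/11)
Σ b_i: (-129/65)·1 + 13/5·1 + 5/13·1 = 1 ✓
b·c: 13/5·1 + 5/13·5/11 = 1984/715 ≠ 1/2 ⇒ order 1.

1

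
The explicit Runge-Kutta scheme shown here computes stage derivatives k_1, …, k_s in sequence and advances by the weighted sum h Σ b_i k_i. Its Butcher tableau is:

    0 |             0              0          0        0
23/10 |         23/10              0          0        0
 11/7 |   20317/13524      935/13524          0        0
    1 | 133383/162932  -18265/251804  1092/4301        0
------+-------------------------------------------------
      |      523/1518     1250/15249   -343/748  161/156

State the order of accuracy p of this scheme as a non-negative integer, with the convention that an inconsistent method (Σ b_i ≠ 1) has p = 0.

b = (523/1518, 1250/15249, -343/748, 161/156)
c = (0, 23/10, 11/7, 1)
Ac = (0, 0, 187/1176, 13/56)
Σ b_i: 523/1518·1 + 1250/15249·1 + (-343/748)·1 + 161/156·1 = 1 ✓
b·c: 1250/15249·23/10 + (-343/748)·11/7 + 161/156·1 = 1/2 ✓
b·c²: 1250/15249·529/100 + (-343/748)·121/49 + 161/156·1 = 1/3 ✓
b·Ac: (-343/748)·187/1176 + 161/156·13/56 = 1/6 ✓
b·c³: 1250/15249·12167/1000 + (-343/748)·1331/343 + 161/156·1 = 1/4 ✓
b·(c∘Ac): (-343/748)·2057/8232 + 161/156·13/56 = 1/8 ✓
b·Ac²: (-343/748)·4301/11760 + 161/156·3133/12880 = 1/12 ✓
b·A²c: 161/156·13/322 = 1/24 ✓; 4 stages ⇒ order 4.

4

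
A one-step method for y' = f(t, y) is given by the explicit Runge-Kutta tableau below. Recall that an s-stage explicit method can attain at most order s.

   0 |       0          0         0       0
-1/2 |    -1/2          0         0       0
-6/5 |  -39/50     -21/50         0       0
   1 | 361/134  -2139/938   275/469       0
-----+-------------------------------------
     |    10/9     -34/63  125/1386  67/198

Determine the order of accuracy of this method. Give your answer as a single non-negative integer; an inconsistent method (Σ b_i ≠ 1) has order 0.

4

b = (10/9, -34/63, 125/1386, 67/198)
c = (0, -1/2, -6/5, 1)
Ac = (0, 0, 21/100, 117/268)
Σ b_i: 10/9·1 + (-34/63)·1 + 125/1386·1 + 67/198·1 = 1 ✓
b·c: (-34/63)·(-1/2) + 125/1386·(-6/5) + 67/198·1 = 1/2 ✓
b·c²: (-34/63)·1/4 + 125/1386·36/25 + 67/198·1 = 1/3 ✓
b·Ac: 125/1386·21/100 + 67/198·117/268 = 1/6 ✓
b·c³: (-34/63)·(-1/8) + 125/1386·(-216/125) + 67/198·1 = 1/4 ✓
b·(c∘Ac): 125/1386·(-63/250) + 67/198·117/268 = 1/8 ✓
b·Ac²: 125/1386·(-21/200) + 67/198·147/536 = 1/12 ✓
b·A²c: 67/198·33/268 = 1/24 ✓; 4 stages ⇒ order 4.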